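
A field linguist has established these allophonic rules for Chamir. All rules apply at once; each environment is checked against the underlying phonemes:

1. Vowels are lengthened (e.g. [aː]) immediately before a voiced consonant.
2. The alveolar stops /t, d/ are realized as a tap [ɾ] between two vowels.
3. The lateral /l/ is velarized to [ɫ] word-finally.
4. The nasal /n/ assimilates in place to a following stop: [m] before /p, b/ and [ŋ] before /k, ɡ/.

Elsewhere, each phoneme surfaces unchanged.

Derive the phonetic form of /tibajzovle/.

/t/ (word-initial): rule 2 targets it, but not between two vowels → unchanged [t].
/i/ (between /t/ and /b/): before a voiced consonant, so rule 1 applies → [iː].
/a/ — between /b/ and /j/, before a voiced consonant — surfaces as [aː] (rule 1).
/o/ — between /z/ and /v/, before a voiced consonant — surfaces as [oː] (rule 1).
/l/ (between /v/ and /e/): rule 3 targets it, but not word-finally → unchanged [l].
/e/ (word-final) is in the target of rule 1 but the environment (before a voiced consonant) is not met → [e].

[tiːbaːjzoːvle]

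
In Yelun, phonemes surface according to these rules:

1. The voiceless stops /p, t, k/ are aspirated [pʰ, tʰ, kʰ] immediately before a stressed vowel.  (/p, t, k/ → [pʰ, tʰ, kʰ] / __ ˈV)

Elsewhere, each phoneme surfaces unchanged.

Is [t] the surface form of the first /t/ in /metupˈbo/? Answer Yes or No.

/t/ — between /e/ and /u/; rule 1 does not apply here → [t].
The actual realization is [t], which matches [t].

Yes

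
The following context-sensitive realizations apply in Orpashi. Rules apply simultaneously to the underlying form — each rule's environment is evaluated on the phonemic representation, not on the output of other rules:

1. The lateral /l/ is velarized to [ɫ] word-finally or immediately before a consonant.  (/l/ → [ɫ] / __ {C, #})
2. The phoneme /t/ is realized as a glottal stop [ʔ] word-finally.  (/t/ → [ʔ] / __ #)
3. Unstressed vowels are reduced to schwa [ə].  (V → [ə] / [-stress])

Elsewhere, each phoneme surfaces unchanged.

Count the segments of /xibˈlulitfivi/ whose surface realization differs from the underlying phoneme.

Segments that undergo a rule: /i/ → [ə] (rule 3); /i/ → [ə] (rule 3); /i/ → [ə] (rule 3); /i/ → [ə] (rule 3).
All other segments surface unchanged.

4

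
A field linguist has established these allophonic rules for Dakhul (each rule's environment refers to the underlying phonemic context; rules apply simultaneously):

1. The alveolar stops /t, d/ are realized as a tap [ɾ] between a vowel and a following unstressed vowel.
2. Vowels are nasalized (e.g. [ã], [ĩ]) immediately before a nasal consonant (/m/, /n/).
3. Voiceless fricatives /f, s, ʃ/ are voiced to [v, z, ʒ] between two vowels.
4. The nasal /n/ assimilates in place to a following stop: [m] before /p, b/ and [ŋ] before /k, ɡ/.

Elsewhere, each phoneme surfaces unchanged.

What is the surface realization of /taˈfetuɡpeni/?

[taˈveɾuɡpẽni]

/t/ (word-initial) fails the environment for rule 1, so it stays [t].
/a/ (between /t/ and /f/): rule 2 targets it, but not before a nasal consonant → unchanged [a].
Rule 3 applies to /f/ (between /a/ and /e/: between two vowels) → [v].
/e/ (between /f/ and /t/): rule 2 targets it, but not before a nasal consonant → unchanged [e].
/t/ (between /e/ and /u/) occurs between a vowel and a following unstressed vowel → [ɾ] by rule 1.
/u/ — between /t/ and /ɡ/; rule 2 does not apply here → [u].
/ɡ/ — not in any rule's target class → [ɡ].
/p/ (between /ɡ/ and /e/): no rule targets it → [p].
/e/ (between /p/ and /n/) occurs before a nasal consonant → [ẽ] by rule 2.
/n/ (between /e/ and /i/) fails the environment for rule 4, so it stays [n].
/i/ (word-final) fails the environment for rule 2, so it stays [i].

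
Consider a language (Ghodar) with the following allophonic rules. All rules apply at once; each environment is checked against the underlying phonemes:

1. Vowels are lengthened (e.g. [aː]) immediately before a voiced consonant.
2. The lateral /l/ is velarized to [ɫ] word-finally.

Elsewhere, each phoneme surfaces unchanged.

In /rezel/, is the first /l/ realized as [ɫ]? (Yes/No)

Yes

/l/ — word-final, word-finally — surfaces as [ɫ] (rule 2).
The actual realization is [ɫ], which matches [ɫ].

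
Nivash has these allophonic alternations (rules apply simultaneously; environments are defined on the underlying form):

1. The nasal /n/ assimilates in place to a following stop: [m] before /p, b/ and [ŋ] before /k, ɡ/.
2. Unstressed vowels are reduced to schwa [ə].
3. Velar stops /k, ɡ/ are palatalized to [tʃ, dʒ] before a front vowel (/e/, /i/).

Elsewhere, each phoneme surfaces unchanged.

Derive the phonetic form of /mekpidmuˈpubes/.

/m/ (word-initial): no rule targets it → [m].
/e/ — between /m/ and /k/, in an unstressed syllable — surfaces as [ə] (rule 2).
/k/ (between /e/ and /p/): rule 3 targets it, but not before a front vowel → unchanged [k].
/p/ (between /k/ and /i/): no rule targets it → [p].
/i/ (between /p/ and /d/): in an unstressed syllable, so rule 2 applies → [ə].
/d/ (between /i/ and /m/) is unaffected → [d].
/m/ (between /d/ and /u/) is unaffected → [m].
/u/ (between /m/ and /p/): in an unstressed syllable, so rule 2 applies → [ə].
/p/ stays [p].
/u/ (between /p/ and /b/) is in the target of rule 2 but the environment (in an unstressed syllable) is not met → [u].
/b/ (between /u/ and /e/) is unaffected → [b].
/e/ — between /b/ and /s/, in an unstressed syllable — surfaces as [ə] (rule 2).
/s/ — not in any rule's target class → [s].

[məkpədməˈpubəs]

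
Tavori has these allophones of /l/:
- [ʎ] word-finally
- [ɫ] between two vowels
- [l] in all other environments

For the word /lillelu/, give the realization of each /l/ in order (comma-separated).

Occurrence 1 (position 1): no conditioning environment matches → elsewhere allophone [l].
Occurrence 2 (position 3): no conditioning environment matches → elsewhere allophone [l].
Occurrence 3 (position 4): no conditioning environment matches → elsewhere allophone [l].
Occurrence 4 (position 6): between two vowels → [ɫ].

[l], [l], [l], [ɫ]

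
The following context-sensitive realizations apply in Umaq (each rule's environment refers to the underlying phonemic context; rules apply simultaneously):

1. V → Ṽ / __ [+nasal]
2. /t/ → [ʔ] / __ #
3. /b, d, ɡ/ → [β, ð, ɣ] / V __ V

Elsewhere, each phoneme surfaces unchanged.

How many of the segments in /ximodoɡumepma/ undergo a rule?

4

Segments that undergo a rule: /i/ → [ĩ] (rule 1); /d/ → [ð] (rule 3); /ɡ/ → [ɣ] (rule 3); /u/ → [ũ] (rule 1).
All other segments surface unchanged.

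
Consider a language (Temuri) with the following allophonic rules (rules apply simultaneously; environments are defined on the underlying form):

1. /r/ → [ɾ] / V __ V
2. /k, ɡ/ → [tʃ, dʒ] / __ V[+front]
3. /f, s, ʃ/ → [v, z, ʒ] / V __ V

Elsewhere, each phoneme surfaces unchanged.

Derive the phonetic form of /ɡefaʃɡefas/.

[dʒevaʃdʒevas]

/ɡ/ — word-initial, before a front vowel — surfaces as [dʒ] (rule 2).
/e/ (between /ɡ/ and /f/): no rule targets it → [e].
/f/ — between /e/ and /a/, between two vowels — surfaces as [v] (rule 3).
/a/ stays [a].
/ʃ/ (between /a/ and /ɡ/) fails the environment for rule 3, so it stays [ʃ].
/ɡ/ — between /ʃ/ and /e/, before a front vowel — surfaces as [dʒ] (rule 2).
/e/ (between /ɡ/ and /f/) is unaffected → [e].
/f/ (between /e/ and /a/): between two vowels, so rule 3 applies → [v].
/a/ stays [a].
/s/ (word-final): rule 3 targets it, but not between two vowels → unchanged [s].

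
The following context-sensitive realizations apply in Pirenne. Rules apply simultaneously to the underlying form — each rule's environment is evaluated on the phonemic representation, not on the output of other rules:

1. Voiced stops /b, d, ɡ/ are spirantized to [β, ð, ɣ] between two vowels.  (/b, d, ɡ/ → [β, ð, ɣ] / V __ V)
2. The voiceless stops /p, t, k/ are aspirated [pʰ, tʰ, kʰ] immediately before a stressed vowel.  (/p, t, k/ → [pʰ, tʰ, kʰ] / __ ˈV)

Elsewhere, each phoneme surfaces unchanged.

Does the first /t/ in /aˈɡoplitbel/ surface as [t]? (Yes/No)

/t/ (between /i/ and /b/) fails the environment for rule 2, so it stays [t].
The actual realization is [t], which matches [t].

Yes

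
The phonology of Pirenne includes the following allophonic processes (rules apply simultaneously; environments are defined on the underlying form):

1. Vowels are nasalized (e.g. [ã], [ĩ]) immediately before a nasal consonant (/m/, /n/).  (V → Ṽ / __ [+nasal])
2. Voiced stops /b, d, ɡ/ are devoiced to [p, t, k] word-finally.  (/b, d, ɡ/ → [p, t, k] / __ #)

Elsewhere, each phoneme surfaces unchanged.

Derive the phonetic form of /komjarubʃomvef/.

[kõmjarubʃõmvef]

/k/ (word-initial) is unaffected → [k].
/o/ (between /k/ and /m/): before a nasal consonant, so rule 1 applies → [õ].
/m/ stays [m].
/j/ — not in any rule's target class → [j].
/a/ (between /j/ and /r/) is in the target of rule 1 but the environment (before a nasal consonant) is not met → [a].
/r/ stays [r].
/u/ (between /r/ and /b/): rule 1 targets it, but not before a nasal consonant → unchanged [u].
/b/ (between /u/ and /ʃ/) is in the target of rule 2 but the environment (word-finally) is not met → [b].
/ʃ/ stays [ʃ].
/o/ — between /ʃ/ and /m/, before a nasal consonant — surfaces as [õ] (rule 1).
/m/ (between /o/ and /v/) is unaffected → [m].
/v/ — not in any rule's target class → [v].
/e/ — between /v/ and /f/; rule 1 does not apply here → [e].
/f/ (word-final): no rule targets it → [f].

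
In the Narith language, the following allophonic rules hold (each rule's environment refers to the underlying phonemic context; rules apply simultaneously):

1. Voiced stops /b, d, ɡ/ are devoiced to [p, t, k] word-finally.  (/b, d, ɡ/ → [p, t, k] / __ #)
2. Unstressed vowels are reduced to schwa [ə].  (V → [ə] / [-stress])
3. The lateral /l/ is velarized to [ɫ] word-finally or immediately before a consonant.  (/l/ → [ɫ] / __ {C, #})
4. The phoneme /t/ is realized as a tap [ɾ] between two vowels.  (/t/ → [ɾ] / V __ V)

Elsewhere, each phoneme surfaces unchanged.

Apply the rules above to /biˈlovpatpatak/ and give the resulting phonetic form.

/b/ (word-initial) fails the environment for rule 1, so it stays [b].
/i/ — between /b/ and /l/, in an unstressed syllable — surfaces as [ə] (rule 2).
/l/ — between /i/ and /o/; rule 3 does not apply here → [l].
/o/ — between /l/ and /v/; rule 2 does not apply here → [o].
/v/ (between /o/ and /p/) is unaffected → [v].
/p/ (between /v/ and /a/): no rule targets it → [p].
Rule 2 applies to /a/ (between /p/ and /t/: in an unstressed syllable) → [ə].
/t/ — between /a/ and /p/; rule 4 does not apply here → [t].
/p/ (between /t/ and /a/): no rule targets it → [p].
/a/ (between /p/ and /t/): in an unstressed syllable, so rule 2 applies → [ə].
Rule 4 applies to /t/ (between /a/ and /a/: between two vowels) → [ɾ].
Rule 2 applies to /a/ (between /t/ and /k/: in an unstressed syllable) → [ə].
/k/ stays [k].

[bəˈlovpətpəɾək]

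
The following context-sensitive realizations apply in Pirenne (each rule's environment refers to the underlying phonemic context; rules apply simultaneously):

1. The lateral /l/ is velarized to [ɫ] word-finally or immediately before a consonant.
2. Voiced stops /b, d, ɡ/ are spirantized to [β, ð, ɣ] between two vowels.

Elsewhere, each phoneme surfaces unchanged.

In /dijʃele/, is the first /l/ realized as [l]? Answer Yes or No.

Yes

/l/ (between /e/ and /e/): rule 1 targets it, but not word-finally or immediately before a consonant → unchanged [l].
The actual realization is [l], which matches [l].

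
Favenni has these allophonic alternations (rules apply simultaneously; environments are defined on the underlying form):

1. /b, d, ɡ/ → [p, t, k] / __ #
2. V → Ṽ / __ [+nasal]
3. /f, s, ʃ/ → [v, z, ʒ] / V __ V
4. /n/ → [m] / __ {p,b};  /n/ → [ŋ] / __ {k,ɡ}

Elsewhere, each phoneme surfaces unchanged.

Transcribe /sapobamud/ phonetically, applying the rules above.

[sapobãmut]

/s/ — word-initial; rule 3 does not apply here → [s].
/a/ (between /s/ and /p/): rule 2 targets it, but not before a nasal consonant → unchanged [a].
/p/ — not in any rule's target class → [p].
/o/ — between /p/ and /b/; rule 2 does not apply here → [o].
/b/ (between /o/ and /a/) fails the environment for rule 1, so it stays [b].
/a/ (between /b/ and /m/) occurs before a nasal consonant → [ã] by rule 2.
/m/ (between /a/ and /u/) is unaffected → [m].
/u/ (between /m/ and /d/) is in the target of rule 2 but the environment (before a nasal consonant) is not met → [u].
Rule 1 applies to /d/ (word-final: word-finally) → [t].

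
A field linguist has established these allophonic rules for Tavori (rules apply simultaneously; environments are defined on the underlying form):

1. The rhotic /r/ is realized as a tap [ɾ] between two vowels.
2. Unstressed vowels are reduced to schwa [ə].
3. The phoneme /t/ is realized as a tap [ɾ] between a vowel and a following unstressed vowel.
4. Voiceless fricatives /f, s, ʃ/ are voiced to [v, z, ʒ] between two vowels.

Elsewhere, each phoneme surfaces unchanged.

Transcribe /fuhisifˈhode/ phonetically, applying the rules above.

[fəhəzəfˈhodə]

/f/ (word-initial) fails the environment for rule 4, so it stays [f].
/u/ meets the environment for rule 2 (in an unstressed syllable) → [ə].
/h/ (between /u/ and /i/): no rule targets it → [h].
/i/ (between /h/ and /s/): in an unstressed syllable, so rule 2 applies → [ə].
/s/ (between /i/ and /i/): between two vowels, so rule 4 applies → [z].
Rule 2 applies to /i/ (between /s/ and /f/: in an unstressed syllable) → [ə].
/f/ (between /i/ and /h/) is in the target of rule 4 but the environment (between two vowels) is not met → [f].
/h/ stays [h].
/o/ (between /h/ and /d/): rule 2 targets it, but not in an unstressed syllable → unchanged [o].
/d/ (between /o/ and /e/): no rule targets it → [d].
/e/ — word-final, in an unstressed syllable — surfaces as [ə] (rule 2).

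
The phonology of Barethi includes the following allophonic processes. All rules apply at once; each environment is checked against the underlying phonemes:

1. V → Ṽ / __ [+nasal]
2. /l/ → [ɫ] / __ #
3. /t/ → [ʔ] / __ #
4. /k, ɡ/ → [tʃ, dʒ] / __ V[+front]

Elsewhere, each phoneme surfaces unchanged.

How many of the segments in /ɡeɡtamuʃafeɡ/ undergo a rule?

2

Segments that undergo a rule: /ɡ/ → [dʒ] (rule 4); /a/ → [ã] (rule 1).
All other segments surface unchanged.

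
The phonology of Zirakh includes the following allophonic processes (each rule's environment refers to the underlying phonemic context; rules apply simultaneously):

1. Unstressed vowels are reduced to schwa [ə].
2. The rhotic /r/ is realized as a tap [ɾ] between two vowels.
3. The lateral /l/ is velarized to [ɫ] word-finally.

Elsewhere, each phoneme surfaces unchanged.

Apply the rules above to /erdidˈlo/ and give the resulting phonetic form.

[ərdədˈlo]

/e/ (word-initial): in an unstressed syllable, so rule 1 applies → [ə].
/r/ — between /e/ and /d/; rule 2 does not apply here → [r].
Rule 1 applies to /i/ (between /d/ and /d/: in an unstressed syllable) → [ə].
/l/ — between /d/ and /o/; rule 3 does not apply here → [l].
/o/ (word-final) is in the target of rule 1 but the environment (in an unstressed syllable) is not met → [o].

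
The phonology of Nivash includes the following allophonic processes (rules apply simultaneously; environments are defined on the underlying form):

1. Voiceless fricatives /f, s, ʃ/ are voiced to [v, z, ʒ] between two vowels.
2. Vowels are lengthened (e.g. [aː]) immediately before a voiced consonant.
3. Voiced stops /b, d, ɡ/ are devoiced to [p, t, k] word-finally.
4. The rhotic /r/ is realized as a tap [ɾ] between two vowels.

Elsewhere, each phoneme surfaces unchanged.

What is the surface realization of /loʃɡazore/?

/o/ (between /l/ and /ʃ/) fails the environment for rule 2, so it stays [o].
/ʃ/ — between /o/ and /ɡ/; rule 1 does not apply here → [ʃ].
/ɡ/ — between /ʃ/ and /a/; rule 3 does not apply here → [ɡ].
/a/ (between /ɡ/ and /z/): before a voiced consonant, so rule 2 applies → [aː].
/o/ — between /z/ and /r/, before a voiced consonant — surfaces as [oː] (rule 2).
/r/ (between /o/ and /e/): between two vowels, so rule 4 applies → [ɾ].
/e/ (word-final) is in the target of rule 2 but the environment (before a voiced consonant) is not met → [e].

[loʃɡaːzoːɾe]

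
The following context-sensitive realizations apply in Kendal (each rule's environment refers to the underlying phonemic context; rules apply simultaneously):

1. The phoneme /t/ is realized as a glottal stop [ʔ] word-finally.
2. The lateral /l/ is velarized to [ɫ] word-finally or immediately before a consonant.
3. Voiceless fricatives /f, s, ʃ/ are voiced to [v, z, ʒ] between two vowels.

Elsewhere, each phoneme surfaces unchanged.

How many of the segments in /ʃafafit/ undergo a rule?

3

Segments that undergo a rule: /f/ → [v] (rule 3); /f/ → [v] (rule 3); /t/ → [ʔ] (rule 1).
All other segments surface unchanged.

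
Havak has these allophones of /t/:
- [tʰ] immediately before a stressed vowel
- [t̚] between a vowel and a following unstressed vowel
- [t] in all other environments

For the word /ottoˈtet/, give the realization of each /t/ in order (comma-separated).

[t], [t], [tʰ], [t]

Occurrence 1 (position 2): no conditioning environment matches → elsewhere allophone [t].
Occurrence 2 (position 3): no conditioning environment matches → elsewhere allophone [t].
Occurrence 3 (position 5): immediately before a stressed vowel → [tʰ].
Occurrence 4 (position 7): no conditioning environment matches → elsewhere allophone [t].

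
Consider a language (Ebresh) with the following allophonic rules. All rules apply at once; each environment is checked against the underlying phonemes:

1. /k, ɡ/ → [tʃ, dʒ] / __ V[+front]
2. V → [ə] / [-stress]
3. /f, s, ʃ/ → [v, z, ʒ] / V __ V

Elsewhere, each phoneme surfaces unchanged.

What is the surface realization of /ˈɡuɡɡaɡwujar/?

/ɡ/ (word-initial): rule 1 targets it, but not before a front vowel → unchanged [ɡ].
/u/ — between /ɡ/ and /ɡ/; rule 2 does not apply here → [u].
/ɡ/ (between /u/ and /ɡ/) is in the target of rule 1 but the environment (before a front vowel) is not met → [ɡ].
/ɡ/ (between /ɡ/ and /a/): rule 1 targets it, but not before a front vowel → unchanged [ɡ].
/a/ (between /ɡ/ and /ɡ/): in an unstressed syllable, so rule 2 applies → [ə].
/ɡ/ (between /a/ and /w/): rule 1 targets it, but not before a front vowel → unchanged [ɡ].
Rule 2 applies to /u/ (between /w/ and /j/: in an unstressed syllable) → [ə].
/a/ (between /j/ and /r/) occurs in an unstressed syllable → [ə] by rule 2.

[ˈɡuɡɡəɡwəjər]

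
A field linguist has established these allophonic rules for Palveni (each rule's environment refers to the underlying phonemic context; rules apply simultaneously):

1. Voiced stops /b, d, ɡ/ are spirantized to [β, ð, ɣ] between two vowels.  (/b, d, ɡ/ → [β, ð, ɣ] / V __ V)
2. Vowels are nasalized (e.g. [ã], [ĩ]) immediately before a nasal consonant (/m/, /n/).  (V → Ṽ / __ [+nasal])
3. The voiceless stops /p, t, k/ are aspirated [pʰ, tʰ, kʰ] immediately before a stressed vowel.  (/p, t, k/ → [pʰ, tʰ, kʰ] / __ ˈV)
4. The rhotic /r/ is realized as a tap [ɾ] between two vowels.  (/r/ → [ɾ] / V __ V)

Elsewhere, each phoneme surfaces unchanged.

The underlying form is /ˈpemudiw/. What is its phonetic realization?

Rule 3 applies to /p/ (word-initial: immediately before a stressed vowel) → [pʰ].
/e/ — between /p/ and /m/, before a nasal consonant — surfaces as [ẽ] (rule 2).
/m/ (between /e/ and /u/): no rule targets it → [m].
/u/ (between /m/ and /d/): rule 2 targets it, but not before a nasal consonant → unchanged [u].
/d/ (between /u/ and /i/) occurs between two vowels → [ð] by rule 1.
/i/ (between /d/ and /w/) fails the environment for rule 2, so it stays [i].
/w/ (word-final): no rule targets it → [w].

[ˈpʰẽmuðiw]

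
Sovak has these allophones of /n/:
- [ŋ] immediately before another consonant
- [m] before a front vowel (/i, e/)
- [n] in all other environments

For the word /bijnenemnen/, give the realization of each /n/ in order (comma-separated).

[m], [m], [m], [n]

Occurrence 1 (position 4): before a front vowel (/i, e/) → [m].
Occurrence 2 (position 6): before a front vowel (/i, e/) → [m].
Occurrence 3 (position 9): before a front vowel (/i, e/) → [m].
Occurrence 4 (position 11): no conditioning environment matches → elsewhere allophone [n].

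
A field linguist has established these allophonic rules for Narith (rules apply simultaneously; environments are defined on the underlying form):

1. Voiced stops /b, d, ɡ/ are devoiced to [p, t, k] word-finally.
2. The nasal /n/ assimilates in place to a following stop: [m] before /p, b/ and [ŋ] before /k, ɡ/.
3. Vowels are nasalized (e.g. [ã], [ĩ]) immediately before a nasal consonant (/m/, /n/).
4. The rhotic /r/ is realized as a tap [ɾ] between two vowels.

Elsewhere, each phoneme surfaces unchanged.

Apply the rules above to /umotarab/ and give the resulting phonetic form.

[ũmotaɾap]

Rule 3 applies to /u/ (word-initial: before a nasal consonant) → [ũ].
/m/ — not in any rule's target class → [m].
/o/ (between /m/ and /t/): rule 3 targets it, but not before a nasal consonant → unchanged [o].
/t/ stays [t].
/a/ (between /t/ and /r/) fails the environment for rule 3, so it stays [a].
/r/ — between /a/ and /a/, between two vowels — surfaces as [ɾ] (rule 4).
/a/ (between /r/ and /b/): rule 3 targets it, but not before a nasal consonant → unchanged [a].
/b/ — word-final, word-finally — surfaces as [p] (rule 1).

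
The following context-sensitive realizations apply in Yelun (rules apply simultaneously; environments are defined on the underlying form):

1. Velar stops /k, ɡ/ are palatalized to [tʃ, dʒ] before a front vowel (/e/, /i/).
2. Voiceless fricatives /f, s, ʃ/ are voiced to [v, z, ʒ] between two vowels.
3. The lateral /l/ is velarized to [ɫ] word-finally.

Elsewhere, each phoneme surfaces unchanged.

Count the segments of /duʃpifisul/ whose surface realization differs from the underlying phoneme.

3

Segments that undergo a rule: /f/ → [v] (rule 2); /s/ → [z] (rule 2); /l/ → [ɫ] (rule 3).
All other segments surface unchanged.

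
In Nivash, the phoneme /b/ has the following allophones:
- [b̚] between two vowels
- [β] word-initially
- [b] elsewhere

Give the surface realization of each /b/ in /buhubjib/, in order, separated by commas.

Occurrence 1 (position 1): word-initially → [β].
Occurrence 2 (position 5): no conditioning environment matches → elsewhere allophone [b].
Occurrence 3 (position 8): no conditioning environment matches → elsewhere allophone [b].

[β], [b], [b]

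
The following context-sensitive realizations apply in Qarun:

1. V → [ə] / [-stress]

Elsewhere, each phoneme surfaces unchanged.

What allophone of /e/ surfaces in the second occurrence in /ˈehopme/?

/e/ meets the environment for rule 1 (in an unstressed syllable) → [ə].

[ə]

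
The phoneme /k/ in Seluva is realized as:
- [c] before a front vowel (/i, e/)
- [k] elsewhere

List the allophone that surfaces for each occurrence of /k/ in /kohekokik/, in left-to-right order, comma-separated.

[k], [k], [c], [k]

Occurrence 1 (position 1): no conditioning environment matches → elsewhere allophone [k].
Occurrence 2 (position 5): no conditioning environment matches → elsewhere allophone [k].
Occurrence 3 (position 7): before a front vowel → [c].
Occurrence 4 (position 9): no conditioning environment matches → elsewhere allophone [k].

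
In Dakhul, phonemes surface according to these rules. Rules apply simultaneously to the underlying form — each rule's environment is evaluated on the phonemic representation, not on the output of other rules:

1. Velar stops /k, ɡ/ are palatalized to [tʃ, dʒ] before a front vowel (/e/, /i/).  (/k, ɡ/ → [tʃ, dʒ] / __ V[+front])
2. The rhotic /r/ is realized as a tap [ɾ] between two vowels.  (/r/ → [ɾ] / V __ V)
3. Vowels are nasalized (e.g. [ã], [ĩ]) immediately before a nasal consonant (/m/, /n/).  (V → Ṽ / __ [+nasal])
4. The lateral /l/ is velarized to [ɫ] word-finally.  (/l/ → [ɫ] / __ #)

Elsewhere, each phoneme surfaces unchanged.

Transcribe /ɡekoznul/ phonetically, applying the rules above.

/ɡ/ — word-initial, before a front vowel — surfaces as [dʒ] (rule 1).
/e/ — between /ɡ/ and /k/; rule 3 does not apply here → [e].
/k/ (between /e/ and /o/) is in the target of rule 1 but the environment (before a front vowel) is not met → [k].
/o/ (between /k/ and /z/) is in the target of rule 3 but the environment (before a nasal consonant) is not met → [o].
/u/ (between /n/ and /l/) fails the environment for rule 3, so it stays [u].
Rule 4 applies to /l/ (word-final: word-finally) → [ɫ].

[dʒekoznuɫ]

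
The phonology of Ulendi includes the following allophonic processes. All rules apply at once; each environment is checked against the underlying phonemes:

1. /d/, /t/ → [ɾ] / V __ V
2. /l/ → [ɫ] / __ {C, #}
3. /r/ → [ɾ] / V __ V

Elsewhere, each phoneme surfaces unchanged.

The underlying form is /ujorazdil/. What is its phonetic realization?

[ujoɾazdiɫ]

/u/ stays [u].
/j/ (between /u/ and /o/): no rule targets it → [j].
/o/ stays [o].
/r/ meets the environment for rule 3 (between two vowels) → [ɾ].
/a/ (between /r/ and /z/) is unaffected → [a].
/z/ (between /a/ and /d/) is unaffected → [z].
/d/ (between /z/ and /i/) fails the environment for rule 1, so it stays [d].
/i/ — not in any rule's target class → [i].
/l/ meets the environment for rule 2 (word-finally or immediately before a consonant) → [ɫ].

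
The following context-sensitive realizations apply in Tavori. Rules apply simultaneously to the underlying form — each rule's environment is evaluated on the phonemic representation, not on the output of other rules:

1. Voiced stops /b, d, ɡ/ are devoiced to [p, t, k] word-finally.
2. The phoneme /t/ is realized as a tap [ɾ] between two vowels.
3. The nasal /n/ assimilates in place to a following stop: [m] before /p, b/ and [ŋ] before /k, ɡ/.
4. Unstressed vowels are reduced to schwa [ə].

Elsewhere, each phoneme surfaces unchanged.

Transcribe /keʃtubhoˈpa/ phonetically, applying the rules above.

/k/ (word-initial) is unaffected → [k].
/e/ (between /k/ and /ʃ/): in an unstressed syllable, so rule 4 applies → [ə].
/ʃ/ (between /e/ and /t/): no rule targets it → [ʃ].
/t/ (between /ʃ/ and /u/): rule 2 targets it, but not between two vowels → unchanged [t].
/u/ — between /t/ and /b/, in an unstressed syllable — surfaces as [ə] (rule 4).
/b/ (between /u/ and /h/) is in the target of rule 1 but the environment (word-finally) is not met → [b].
/h/ (between /b/ and /o/): no rule targets it → [h].
/o/ meets the environment for rule 4 (in an unstressed syllable) → [ə].
/p/ (between /o/ and /a/): no rule targets it → [p].
/a/ (word-final) is in the target of rule 4 but the environment (in an unstressed syllable) is not met → [a].

[kəʃtəbhəˈpa]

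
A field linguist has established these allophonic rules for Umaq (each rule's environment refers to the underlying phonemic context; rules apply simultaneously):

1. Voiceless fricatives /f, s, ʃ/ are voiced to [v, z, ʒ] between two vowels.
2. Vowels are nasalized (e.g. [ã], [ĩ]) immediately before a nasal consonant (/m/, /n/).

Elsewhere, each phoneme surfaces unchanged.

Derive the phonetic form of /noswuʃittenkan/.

/n/ — not in any rule's target class → [n].
/o/ (between /n/ and /s/) is in the target of rule 2 but the environment (before a nasal consonant) is not met → [o].
/s/ (between /o/ and /w/): rule 1 targets it, but not between two vowels → unchanged [s].
/w/ — not in any rule's target class → [w].
/u/ (between /w/ and /ʃ/): rule 2 targets it, but not before a nasal consonant → unchanged [u].
/ʃ/ meets the environment for rule 1 (between two vowels) → [ʒ].
/i/ — between /ʃ/ and /t/; rule 2 does not apply here → [i].
/t/ (between /i/ and /t/) is unaffected → [t].
/t/ (between /t/ and /e/): no rule targets it → [t].
Rule 2 applies to /e/ (between /t/ and /n/: before a nasal consonant) → [ẽ].
/n/ (between /e/ and /k/): no rule targets it → [n].
/k/ stays [k].
/a/ (between /k/ and /n/): before a nasal consonant, so rule 2 applies → [ã].
/n/ (word-final): no rule targets it → [n].

[noswuʒittẽnkãn]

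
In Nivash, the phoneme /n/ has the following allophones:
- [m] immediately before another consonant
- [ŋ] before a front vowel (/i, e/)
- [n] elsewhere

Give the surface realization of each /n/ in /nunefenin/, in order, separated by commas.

[n], [ŋ], [ŋ], [n]

Occurrence 1 (position 1): no conditioning environment matches → elsewhere allophone [n].
Occurrence 2 (position 3): before a front vowel (/i, e/) → [ŋ].
Occurrence 3 (position 7): before a front vowel (/i, e/) → [ŋ].
Occurrence 4 (position 9): no conditioning environment matches → elsewhere allophone [n].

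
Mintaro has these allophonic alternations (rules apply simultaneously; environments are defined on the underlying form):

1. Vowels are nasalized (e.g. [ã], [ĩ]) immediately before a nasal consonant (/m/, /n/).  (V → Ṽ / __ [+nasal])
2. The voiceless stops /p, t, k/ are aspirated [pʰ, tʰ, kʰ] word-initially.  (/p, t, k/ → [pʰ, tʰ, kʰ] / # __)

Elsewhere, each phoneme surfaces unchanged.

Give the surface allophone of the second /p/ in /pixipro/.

/p/ (between /i/ and /r/): rule 2 targets it, but not word-initially → unchanged [p].

[p]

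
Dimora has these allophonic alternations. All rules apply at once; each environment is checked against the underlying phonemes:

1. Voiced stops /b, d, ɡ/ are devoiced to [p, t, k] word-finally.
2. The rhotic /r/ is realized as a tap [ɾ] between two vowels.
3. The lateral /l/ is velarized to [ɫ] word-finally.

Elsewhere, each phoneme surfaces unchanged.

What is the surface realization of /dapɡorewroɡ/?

/d/ (word-initial) fails the environment for rule 1, so it stays [d].
/a/ stays [a].
/p/ — not in any rule's target class → [p].
/ɡ/ (between /p/ and /o/) is in the target of rule 1 but the environment (word-finally) is not met → [ɡ].
/o/ stays [o].
/r/ meets the environment for rule 2 (between two vowels) → [ɾ].
/e/ (between /r/ and /w/): no rule targets it → [e].
/w/ stays [w].
/r/ (between /w/ and /o/) is in the target of rule 2 but the environment (between two vowels) is not met → [r].
/o/ (between /r/ and /ɡ/) is unaffected → [o].
Rule 1 applies to /ɡ/ (word-final: word-finally) → [k].

[dapɡoɾewrok]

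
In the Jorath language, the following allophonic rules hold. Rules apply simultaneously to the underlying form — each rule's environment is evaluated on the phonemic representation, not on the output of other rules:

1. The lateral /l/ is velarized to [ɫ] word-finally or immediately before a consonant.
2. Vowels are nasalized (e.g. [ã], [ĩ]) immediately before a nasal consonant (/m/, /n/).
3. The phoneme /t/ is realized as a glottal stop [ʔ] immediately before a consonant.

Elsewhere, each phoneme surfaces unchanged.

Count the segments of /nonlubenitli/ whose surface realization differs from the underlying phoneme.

Segments that undergo a rule: /o/ → [õ] (rule 2); /e/ → [ẽ] (rule 2); /t/ → [ʔ] (rule 3).
All other segments surface unchanged.

3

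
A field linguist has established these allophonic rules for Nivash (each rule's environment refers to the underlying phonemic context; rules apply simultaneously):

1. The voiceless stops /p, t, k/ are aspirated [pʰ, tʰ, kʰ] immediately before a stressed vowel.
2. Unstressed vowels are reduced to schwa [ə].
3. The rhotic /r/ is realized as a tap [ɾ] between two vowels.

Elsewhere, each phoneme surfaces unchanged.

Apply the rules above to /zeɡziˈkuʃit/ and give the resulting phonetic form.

[zəɡzəˈkʰuʃət]

/z/ (word-initial) is unaffected → [z].
/e/ (between /z/ and /ɡ/) occurs in an unstressed syllable → [ə] by rule 2.
/ɡ/ (between /e/ and /z/) is unaffected → [ɡ].
/z/ (between /ɡ/ and /i/) is unaffected → [z].
/i/ — between /z/ and /k/, in an unstressed syllable — surfaces as [ə] (rule 2).
/k/ meets the environment for rule 1 (immediately before a stressed vowel) → [kʰ].
/u/ (between /k/ and /ʃ/) fails the environment for rule 2, so it stays [u].
/ʃ/ (between /u/ and /i/) is unaffected → [ʃ].
/i/ (between /ʃ/ and /t/) occurs in an unstressed syllable → [ə] by rule 2.
/t/ (word-final): rule 1 targets it, but not immediately before a stressed vowel → unchanged [t].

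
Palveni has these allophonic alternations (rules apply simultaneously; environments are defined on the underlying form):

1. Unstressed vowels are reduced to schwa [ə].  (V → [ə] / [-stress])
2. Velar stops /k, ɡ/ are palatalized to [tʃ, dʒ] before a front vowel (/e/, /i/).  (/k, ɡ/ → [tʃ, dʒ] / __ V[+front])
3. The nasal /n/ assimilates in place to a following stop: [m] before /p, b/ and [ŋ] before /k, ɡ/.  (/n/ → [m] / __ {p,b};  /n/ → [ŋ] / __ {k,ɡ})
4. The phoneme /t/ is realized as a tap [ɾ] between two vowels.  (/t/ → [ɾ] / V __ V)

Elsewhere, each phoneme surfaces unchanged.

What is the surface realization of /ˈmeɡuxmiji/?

[ˈmeɡəxməjə]

/m/ (word-initial) is unaffected → [m].
/e/ (between /m/ and /ɡ/): rule 1 targets it, but not in an unstressed syllable → unchanged [e].
/ɡ/ (between /e/ and /u/) is in the target of rule 2 but the environment (before a front vowel) is not met → [ɡ].
/u/ meets the environment for rule 1 (in an unstressed syllable) → [ə].
/x/ stays [x].
/m/ (between /x/ and /i/) is unaffected → [m].
/i/ meets the environment for rule 1 (in an unstressed syllable) → [ə].
/j/ (between /i/ and /i/): no rule targets it → [j].
/i/ meets the environment for rule 1 (in an unstressed syllable) → [ə].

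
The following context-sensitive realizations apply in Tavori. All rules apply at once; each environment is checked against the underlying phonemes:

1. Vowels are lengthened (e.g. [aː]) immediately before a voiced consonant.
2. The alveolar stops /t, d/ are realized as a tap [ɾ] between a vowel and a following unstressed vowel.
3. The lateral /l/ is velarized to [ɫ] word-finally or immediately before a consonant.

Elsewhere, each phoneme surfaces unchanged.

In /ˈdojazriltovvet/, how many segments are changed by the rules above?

5

Segments that undergo a rule: /o/ → [oː] (rule 1); /a/ → [aː] (rule 1); /i/ → [iː] (rule 1); /l/ → [ɫ] (rule 3); /o/ → [oː] (rule 1).
All other segments surface unchanged.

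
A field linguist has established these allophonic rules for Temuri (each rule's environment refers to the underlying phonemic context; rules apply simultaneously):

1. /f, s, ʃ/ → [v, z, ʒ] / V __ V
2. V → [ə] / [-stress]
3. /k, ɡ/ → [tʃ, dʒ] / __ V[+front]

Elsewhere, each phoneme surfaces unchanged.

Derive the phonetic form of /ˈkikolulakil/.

Rule 3 applies to /k/ (word-initial: before a front vowel) → [tʃ].
/i/ (between /k/ and /k/) is in the target of rule 2 but the environment (in an unstressed syllable) is not met → [i].
/k/ (between /i/ and /o/): rule 3 targets it, but not before a front vowel → unchanged [k].
/o/ (between /k/ and /l/): in an unstressed syllable, so rule 2 applies → [ə].
/l/ (between /o/ and /u/) is unaffected → [l].
/u/ (between /l/ and /l/): in an unstressed syllable, so rule 2 applies → [ə].
/l/ (between /u/ and /a/) is unaffected → [l].
/a/ (between /l/ and /k/): in an unstressed syllable, so rule 2 applies → [ə].
/k/ — between /a/ and /i/, before a front vowel — surfaces as [tʃ] (rule 3).
/i/ — between /k/ and /l/, in an unstressed syllable — surfaces as [ə] (rule 2).
/l/ — not in any rule's target class → [l].

[ˈtʃikələlətʃəl]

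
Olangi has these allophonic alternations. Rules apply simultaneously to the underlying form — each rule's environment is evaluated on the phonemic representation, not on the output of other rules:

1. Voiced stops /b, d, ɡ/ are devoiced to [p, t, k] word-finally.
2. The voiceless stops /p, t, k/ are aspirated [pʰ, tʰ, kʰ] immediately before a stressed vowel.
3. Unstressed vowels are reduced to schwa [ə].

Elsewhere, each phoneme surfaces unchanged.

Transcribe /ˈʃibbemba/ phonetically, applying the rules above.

[ˈʃibbəmbə]

/ʃ/ (word-initial) is unaffected → [ʃ].
/i/ (between /ʃ/ and /b/): rule 3 targets it, but not in an unstressed syllable → unchanged [i].
/b/ — between /i/ and /b/; rule 1 does not apply here → [b].
/b/ (between /b/ and /e/) fails the environment for rule 1, so it stays [b].
Rule 3 applies to /e/ (between /b/ and /m/: in an unstressed syllable) → [ə].
/m/ (between /e/ and /b/) is unaffected → [m].
/b/ — between /m/ and /a/; rule 1 does not apply here → [b].
/a/ (word-final) occurs in an unstressed syllable → [ə] by rule 3.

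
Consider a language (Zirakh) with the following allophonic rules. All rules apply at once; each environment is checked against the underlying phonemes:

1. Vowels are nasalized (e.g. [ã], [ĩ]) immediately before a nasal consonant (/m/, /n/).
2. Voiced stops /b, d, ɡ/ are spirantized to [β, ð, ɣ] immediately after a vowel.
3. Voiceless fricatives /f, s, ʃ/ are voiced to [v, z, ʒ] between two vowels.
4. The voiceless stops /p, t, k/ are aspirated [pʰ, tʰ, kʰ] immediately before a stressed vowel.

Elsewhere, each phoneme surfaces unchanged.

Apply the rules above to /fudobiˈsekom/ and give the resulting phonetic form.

[fuðoβiˈzekõm]

/f/ — word-initial; rule 3 does not apply here → [f].
/u/ (between /f/ and /d/): rule 1 targets it, but not before a nasal consonant → unchanged [u].
Rule 2 applies to /d/ (between /u/ and /o/: immediately after a vowel) → [ð].
/o/ (between /d/ and /b/) is in the target of rule 1 but the environment (before a nasal consonant) is not met → [o].
/b/ meets the environment for rule 2 (immediately after a vowel) → [β].
/i/ (between /b/ and /s/) is in the target of rule 1 but the environment (before a nasal consonant) is not met → [i].
Rule 3 applies to /s/ (between /i/ and /e/: between two vowels) → [z].
/e/ — between /s/ and /k/; rule 1 does not apply here → [e].
/k/ (between /e/ and /o/) fails the environment for rule 4, so it stays [k].
/o/ (between /k/ and /m/) occurs before a nasal consonant → [õ] by rule 1.
/m/ — not in any rule's target class → [m].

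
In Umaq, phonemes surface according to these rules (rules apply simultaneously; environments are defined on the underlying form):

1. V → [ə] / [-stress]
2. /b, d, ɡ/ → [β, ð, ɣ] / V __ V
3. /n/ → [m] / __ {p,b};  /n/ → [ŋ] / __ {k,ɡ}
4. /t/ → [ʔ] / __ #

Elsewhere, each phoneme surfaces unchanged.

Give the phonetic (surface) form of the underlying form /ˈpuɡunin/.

/u/ — between /p/ and /ɡ/; rule 1 does not apply here → [u].
/ɡ/ (between /u/ and /u/): between two vowels, so rule 2 applies → [ɣ].
/u/ meets the environment for rule 1 (in an unstressed syllable) → [ə].
/n/ (between /u/ and /i/) is in the target of rule 3 but the environment (before a labial or velar stop) is not met → [n].
/i/ — between /n/ and /n/, in an unstressed syllable — surfaces as [ə] (rule 1).
/n/ (word-final): rule 3 targets it, but not before a labial or velar stop → unchanged [n].

[ˈpuɣənən]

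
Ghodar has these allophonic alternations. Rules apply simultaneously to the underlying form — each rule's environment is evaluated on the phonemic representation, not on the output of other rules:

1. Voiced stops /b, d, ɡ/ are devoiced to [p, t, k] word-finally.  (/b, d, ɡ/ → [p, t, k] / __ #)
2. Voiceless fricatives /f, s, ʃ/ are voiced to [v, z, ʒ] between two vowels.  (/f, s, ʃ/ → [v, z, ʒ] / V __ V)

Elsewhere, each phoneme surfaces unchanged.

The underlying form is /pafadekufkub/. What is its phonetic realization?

[pavadekufkup]

/p/ — not in any rule's target class → [p].
/a/ stays [a].
/f/ (between /a/ and /a/): between two vowels, so rule 2 applies → [v].
/a/ — not in any rule's target class → [a].
/d/ (between /a/ and /e/) fails the environment for rule 1, so it stays [d].
/e/ (between /d/ and /k/) is unaffected → [e].
/k/ stays [k].
/u/ (between /k/ and /f/): no rule targets it → [u].
/f/ (between /u/ and /k/) fails the environment for rule 2, so it stays [f].
/k/ (between /f/ and /u/) is unaffected → [k].
/u/ — not in any rule's target class → [u].
Rule 1 applies to /b/ (word-final: word-finally) → [p].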